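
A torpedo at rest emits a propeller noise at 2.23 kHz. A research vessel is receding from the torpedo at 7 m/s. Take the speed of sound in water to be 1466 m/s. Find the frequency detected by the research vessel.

Moving observer, stationary source: f' = f · (v − v_o)/v.
f' = 2.23 × (1466 − 7)/1466 = 2.23 × 1459/1466 ≈ 2.22 kHz.

2.22 kHz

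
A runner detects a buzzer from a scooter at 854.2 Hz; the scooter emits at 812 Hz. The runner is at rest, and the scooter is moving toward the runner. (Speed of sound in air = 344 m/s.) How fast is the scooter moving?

17.0 m/s

f' = f · v/(v − v_s) ⇒ v_s = v · |1 − f/f'|.
v_s = 344 × |1 − 812/854.2| = 344 × 0.0494 ≈ 17.0 m/s.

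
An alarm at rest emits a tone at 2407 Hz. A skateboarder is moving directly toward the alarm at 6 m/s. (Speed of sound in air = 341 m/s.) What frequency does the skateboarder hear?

Only the observer moves, toward the source, so f' = f · (v + v_o)/v.
f' = 2407 × (341 + 6)/341 = 2407 × 347/341 ≈ 2449 Hz.

2449 Hz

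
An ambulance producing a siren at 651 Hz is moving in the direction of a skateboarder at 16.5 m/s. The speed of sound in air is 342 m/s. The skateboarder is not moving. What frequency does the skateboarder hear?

684 Hz

With the source moving toward a stationary observer, f' = f · v/(v − v_s).
f' = 651 × 342/(342 − 16.5) = 651 × 342/325.5 ≈ 684 Hz.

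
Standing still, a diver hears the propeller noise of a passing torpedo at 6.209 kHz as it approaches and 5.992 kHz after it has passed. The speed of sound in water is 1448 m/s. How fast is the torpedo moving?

26 m/s

f₁/f₂ = (v + v_s)/(v − v_s), so v_s = v · (f₁ − f₂)/(f₁ + f₂).
v_s = 1448 × (6.209 − 5.992)/(6.209 + 5.992) = 1448 × 0.217/12.201 ≈ 26 m/s.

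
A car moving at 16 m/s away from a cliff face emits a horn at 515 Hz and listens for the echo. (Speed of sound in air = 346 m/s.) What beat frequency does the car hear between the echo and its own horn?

The cliff face receives the sound from a moving source: f₁ = f₀ · v/(v + v_e) = 515 × 346/362 ≈ 492.2 Hz.
On the return leg the car is a moving observer: f₂ = f₁ · (v − v_e)/v = 492.2 × 330/346 ≈ 469.5 Hz.
Beat against the emitted tone: |f₂ − f₀| = 2v_e·f₀/(v + v_e) = 2 × 16 × 515/362 ≈ 45.5 Hz.

45.5 Hz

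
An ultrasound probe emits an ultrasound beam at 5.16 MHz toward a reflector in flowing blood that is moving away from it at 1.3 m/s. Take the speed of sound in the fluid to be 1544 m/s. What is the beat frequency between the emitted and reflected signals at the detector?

8682 Hz

At the reflector in flowing blood (a moving observer), f₁ = f₀ · (v − u)/v = 5.16 × 1542.7/1544 ≈ 5.15566 MHz.
On reflection it acts as a source moving away from the stationary detector: f₂ = f₁ · v/(v + u) = 5.15566 × 1544/1545.3 ≈ 5.15132 MHz.
Equivalently f₂ = f₀ · (v − u)/(v + u).
Beat frequency (with f₀ = 5160000 Hz): |f₂ − f₀| = 2u·f₀/(v + u) = 2 × 1.3 × 5160000/1545.3 ≈ 8682 Hz.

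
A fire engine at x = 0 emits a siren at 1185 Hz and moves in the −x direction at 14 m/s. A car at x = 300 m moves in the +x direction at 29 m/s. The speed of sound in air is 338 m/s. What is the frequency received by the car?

The observer lies on the +x side, so the source is heading away from the observer and the observer is heading away from the source.
Both move, so f' = f · (v − v_o)/(v + v_s).
f' = 1185 × (338 − 29)/(338 + 14) = 1185 × 309/352 ≈ 1040 Hz.

1040 Hz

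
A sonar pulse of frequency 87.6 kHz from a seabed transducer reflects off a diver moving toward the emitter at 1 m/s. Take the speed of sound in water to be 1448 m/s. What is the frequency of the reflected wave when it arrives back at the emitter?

At the diver (a moving observer), f₁ = f₀ · (v + u)/v = 87.6 × 1449/1448 ≈ 87.7 kHz.
The reflection then acts as a moving source: f₂ = f₁ · v/(v − u) ≈ 87.7 kHz.

87.7 kHz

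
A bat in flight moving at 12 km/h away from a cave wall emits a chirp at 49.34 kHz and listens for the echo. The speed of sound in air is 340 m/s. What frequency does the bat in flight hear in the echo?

12 km/h = 3.333 m/s.
The cave wall receives the sound from a moving source: f₁ = f₀ · v/(v + v_e) = 49.34 × 340/343.33 ≈ 48.9 kHz.
On the return leg the bat in flight is a moving observer: f₂ = f₁ · (v − v_e)/v = 48.9 × 336.67/340 ≈ 48.4 kHz.

48.4 kHz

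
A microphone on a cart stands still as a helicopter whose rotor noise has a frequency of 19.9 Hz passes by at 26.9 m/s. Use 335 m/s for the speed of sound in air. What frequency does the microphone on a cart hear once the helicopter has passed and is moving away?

18.4 Hz

Receding: f₂ = f · v/(v + v_s) = 19.9 × 335/361.9 ≈ 18.4 Hz.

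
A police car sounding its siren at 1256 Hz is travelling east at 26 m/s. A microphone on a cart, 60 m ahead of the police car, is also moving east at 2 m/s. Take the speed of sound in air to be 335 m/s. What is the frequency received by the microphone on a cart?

1354 Hz

The microphone on a cart is ahead, so the police car is moving toward it while the microphone on a cart is moving away from the police car.
General Doppler shift: f' = f · (v − v_o)/(v − v_s).
f' = 1256 × (335 − 2)/(335 − 26) = 1256 × 333/309 ≈ 1354 Hz.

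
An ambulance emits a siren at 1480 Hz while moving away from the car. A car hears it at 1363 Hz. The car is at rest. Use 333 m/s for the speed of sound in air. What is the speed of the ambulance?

f' = f · v/(v + v_s) ⇒ v_s = v · |1 − f/f'|.
v_s = 333 × |1 − 1480/1363| = 333 × 0.08584 ≈ 29 m/s.

29 m/s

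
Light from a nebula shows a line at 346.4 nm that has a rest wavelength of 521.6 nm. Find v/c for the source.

0.388c

λ'/λ₀ = 0.6641 < 1 (blueshift), so the source is approaching.
λ'/λ₀ = √((1 − β)/(1 + β)) for an approaching source ⇒ β = (1 − r²)/(1 + r²) with r = λ'/λ₀.
β = (1 − 0.4410)/(1 + 0.4410) ≈ 0.388.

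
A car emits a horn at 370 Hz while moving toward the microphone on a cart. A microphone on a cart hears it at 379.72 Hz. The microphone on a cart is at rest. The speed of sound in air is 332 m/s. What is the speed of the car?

8.5 m/s

f' = f · v/(v − v_s) ⇒ v_s = v · |1 − f/f'|.
v_s = 332 × |1 − 370/379.72| = 332 × 0.0256 ≈ 8.5 m/s.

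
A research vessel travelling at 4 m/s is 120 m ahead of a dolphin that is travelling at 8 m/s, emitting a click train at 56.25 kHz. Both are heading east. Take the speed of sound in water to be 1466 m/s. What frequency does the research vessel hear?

The research vessel is ahead, so the dolphin is moving toward it while the research vessel is moving away from the dolphin.
With source approaching and observer receding, f' = f · (v − v_o)/(v − v_s).
f' = 56.25 × (1466 − 4)/(1466 − 8) = 56.25 × 1462/1458 ≈ 56.4 kHz.

56.4 kHz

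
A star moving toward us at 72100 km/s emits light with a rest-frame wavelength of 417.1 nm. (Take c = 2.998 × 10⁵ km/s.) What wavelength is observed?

326.4 nm

β = v/c = 72100/299800 = 0.2405.
Relativistic Doppler for wavelength: λ' = λ₀ · √((1 − β)/(1 + β)).
λ' = 417.1 × √(0.7595/1.2405) = 417.1 × 0.78247 ≈ 326.4 nm.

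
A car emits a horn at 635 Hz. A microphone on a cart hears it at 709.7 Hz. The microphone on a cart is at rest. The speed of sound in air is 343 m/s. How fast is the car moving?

f' > f, so the car is approaching.
f' = f · v/(v − v_s) ⇒ v_s = v · |1 − f/f'|.
v_s = 343 × |1 − 635/709.7| = 343 × 0.1053 ≈ 36 m/s.

36 m/s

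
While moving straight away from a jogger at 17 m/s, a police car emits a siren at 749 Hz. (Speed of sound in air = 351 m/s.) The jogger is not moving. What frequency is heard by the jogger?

Moving source, stationary observer: f' = f · v/(v + v_s) since the source is receding.
f' = 749 × 351/(351 + 17) = 749 × 351/368 ≈ 714 Hz.

714 Hz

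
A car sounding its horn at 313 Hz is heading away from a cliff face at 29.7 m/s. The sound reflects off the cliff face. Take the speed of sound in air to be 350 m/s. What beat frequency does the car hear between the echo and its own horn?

49.0 Hz

The cliff face receives the sound from a moving source: f₁ = f₀ · v/(v + v_e) = 313 × 350/379.7 ≈ 288.5 Hz.
On the return leg the car is a moving observer: f₂ = f₁ · (v − v_e)/v = 288.5 × 320.3/350 ≈ 264.0 Hz.
Beat against the emitted tone: |f₂ − f₀| = 2v_e·f₀/(v + v_e) = 2 × 29.7 × 313/379.7 ≈ 49.0 Hz.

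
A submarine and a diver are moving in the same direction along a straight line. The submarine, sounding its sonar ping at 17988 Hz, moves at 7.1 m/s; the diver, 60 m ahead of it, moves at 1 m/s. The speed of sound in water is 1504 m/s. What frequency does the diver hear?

18061 Hz

The diver is ahead, so the submarine is moving toward it while the diver is moving away from the submarine.
General Doppler shift: f' = f · (v − v_o)/(v − v_s).
f' = 17988 × (1504 − 1)/(1504 − 7.1) = 17988 × 1503/1496.9 ≈ 18061 Hz.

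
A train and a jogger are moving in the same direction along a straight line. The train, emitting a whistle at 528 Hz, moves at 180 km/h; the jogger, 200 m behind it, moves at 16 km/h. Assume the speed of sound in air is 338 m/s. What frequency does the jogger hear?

180 km/h = 50 m/s; 16 km/h = 4.444 m/s.
The jogger is behind, so the train is moving away from it while the jogger is moving toward the train.
General Doppler shift: f' = f · (v + v_o)/(v + v_s).
f' = 528 × (338 + 4.444)/(338 + 50) = 528 × 342.44/388 ≈ 466 Hz.

466 Hz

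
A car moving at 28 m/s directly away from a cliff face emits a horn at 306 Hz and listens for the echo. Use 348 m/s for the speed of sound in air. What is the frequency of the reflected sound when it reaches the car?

The cliff face receives the sound from a moving source: f₁ = f₀ · v/(v + v_e) = 306 × 348/376 ≈ 283 Hz.
On the return leg the car is a moving observer: f₂ = f₁ · (v − v_e)/v = 283 × 320/348 ≈ 260 Hz.
Equivalently f₂ = f₀ · (v − v_e)/(v + v_e).

260 Hz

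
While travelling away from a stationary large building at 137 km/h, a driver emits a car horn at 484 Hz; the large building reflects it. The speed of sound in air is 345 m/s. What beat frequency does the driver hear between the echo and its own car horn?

96 Hz

137 km/h = 38.06 m/s.
The large building receives the sound from a moving source: f₁ = f₀ · v/(v + v_e) = 484 × 345/383.06 ≈ 435.9 Hz.
On the return leg the driver is a moving observer: f₂ = f₁ · (v − v_e)/v = 435.9 × 306.94/345 ≈ 387.8 Hz.
Equivalently f₂ = f₀ · (v − v_e)/(v + v_e).
Beat against the emitted tone: |f₂ − f₀| = 2v_e·f₀/(v + v_e) = 2 × 38.06 × 484/383.06 ≈ 96 Hz.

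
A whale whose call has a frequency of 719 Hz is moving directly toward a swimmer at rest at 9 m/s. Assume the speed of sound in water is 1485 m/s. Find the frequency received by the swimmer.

Moving source, stationary observer: f' = f · v/(v − v_s) since the source is approaching.
f' = 719 × 1485/(1485 − 9) = 719 × 1485/1476 ≈ 723 Hz.

723 Hz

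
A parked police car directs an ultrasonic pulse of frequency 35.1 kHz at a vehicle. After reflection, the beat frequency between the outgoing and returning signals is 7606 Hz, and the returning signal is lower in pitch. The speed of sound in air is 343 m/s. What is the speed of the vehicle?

42 m/s

Double Doppler shift off a moving reflector: f₂ = f₀ · (v + u)/(v − u) (u > 0 toward emitter).
Returning signal is lower, so f₂ = f₀ − Δf = 35100 − 7606 = 27494 Hz.
Rearranging, u = v · (f₂ − f₀)/(f₂ + f₀) = 343 × -7606/62594 ≈ -42 m/s.
So the vehicle is moving at 42 m/s away from the emitter.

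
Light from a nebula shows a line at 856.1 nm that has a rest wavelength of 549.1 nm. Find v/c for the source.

0.417

λ'/λ₀ = 1.5591 > 1 (redshift), so the source is receding.
λ'/λ₀ = √((1 + β)/(1 − β)) for a receding source ⇒ β = (r² − 1)/(r² + 1) with r = λ'/λ₀.
β = (2.4308 − 1)/(2.4308 + 1) ≈ 0.417.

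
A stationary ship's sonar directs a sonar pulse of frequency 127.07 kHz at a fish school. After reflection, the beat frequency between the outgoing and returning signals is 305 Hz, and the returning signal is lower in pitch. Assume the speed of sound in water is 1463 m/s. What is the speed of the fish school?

Double Doppler shift off a moving reflector: f₂ = f₀ · (v + u)/(v − u) (u > 0 toward emitter).
Returning signal is lower, so f₂ = f₀ − Δf = 127070 − 305 = 126765 Hz.
Rearranging, u = v · (f₂ − f₀)/(f₂ + f₀) = 1463 × -305/253835 ≈ -1.76 m/s.
So the fish school is moving at 1.76 m/s away from the emitter.

1.76 m/s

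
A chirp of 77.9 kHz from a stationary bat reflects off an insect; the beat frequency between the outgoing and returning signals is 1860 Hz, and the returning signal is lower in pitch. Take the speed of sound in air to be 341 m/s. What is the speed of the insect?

Double Doppler shift off a moving reflector: f₂ = f₀ · (v + u)/(v − u) (u > 0 toward emitter).
Returning signal is lower, so f₂ = f₀ − Δf = 77900 − 1860 = 76040 Hz.
Rearranging, u = v · (f₂ − f₀)/(f₂ + f₀) = 341 × -1860/153940 ≈ -4.1 m/s.
So the insect is moving at 4.1 m/s away from the emitter.

4.1 m/s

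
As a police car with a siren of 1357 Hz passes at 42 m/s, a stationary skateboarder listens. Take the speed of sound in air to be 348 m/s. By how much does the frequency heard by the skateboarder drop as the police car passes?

332 Hz

Approaching: f₁ = f · v/(v − v_s) = 1357 × 348/306 ≈ 1543 Hz.
Receding: f₂ = f · v/(v + v_s) = 1357 × 348/390 ≈ 1211 Hz.
Drop: f₁ − f₂ = 2f·v·v_s/(v² − v_s²) = 2 × 1357 × 348 × 42/(348² − 42²) ≈ 332 Hz.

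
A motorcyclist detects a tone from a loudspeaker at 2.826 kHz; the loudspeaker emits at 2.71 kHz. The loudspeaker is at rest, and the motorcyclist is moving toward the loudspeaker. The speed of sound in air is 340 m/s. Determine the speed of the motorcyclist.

f' = f · (v + v_o)/v ⇒ v_o = v · |f'/f − 1|.
v_o = 340 × |2.826/2.71 − 1| = 340 × 0.0428 ≈ 14.6 m/s.

14.6 m/s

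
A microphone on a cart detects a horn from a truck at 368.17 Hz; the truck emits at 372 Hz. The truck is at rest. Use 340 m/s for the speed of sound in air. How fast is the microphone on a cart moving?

f' < f, so the microphone on a cart is receding.
f' = f · (v − v_o)/v ⇒ v_o = v · |f'/f − 1|.
v_o = 340 × |368.17/372 − 1| = 340 × 0.0103 ≈ 3.5 m/s.

3.5 m/s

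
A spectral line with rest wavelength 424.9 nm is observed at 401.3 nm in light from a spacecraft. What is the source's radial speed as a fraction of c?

0.057c

λ'/λ₀ = 0.9445 < 1 (blueshift), so the source is approaching.
λ'/λ₀ = √((1 − β)/(1 + β)) for an approaching source ⇒ β = (1 − r²)/(1 + r²) with r = λ'/λ₀.
β = (1 − 0.8920)/(1 + 0.8920) ≈ 0.057.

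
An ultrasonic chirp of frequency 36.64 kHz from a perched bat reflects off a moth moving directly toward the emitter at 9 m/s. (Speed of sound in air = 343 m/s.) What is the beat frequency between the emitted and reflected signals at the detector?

1975 Hz

At the moth (a moving observer), f₁ = f₀ · (v + u)/v = 36.64 × 352/343 ≈ 37.601 kHz.
The reflection then acts as a moving source: f₂ = f₁ · v/(v − u) ≈ 38.615 kHz.
Equivalently f₂ = f₀ · (v + u)/(v − u).
Beat frequency (with f₀ = 36640 Hz): |f₂ − f₀| = 2u·f₀/(v − u) = 2 × 9 × 36640/334 ≈ 1975 Hz.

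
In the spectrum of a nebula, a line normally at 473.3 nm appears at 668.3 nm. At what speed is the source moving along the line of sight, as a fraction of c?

0.332c

λ'/λ₀ = 1.4120 > 1 (redshift), so the source is receding.
λ'/λ₀ = √((1 + β)/(1 − β)) for a receding source ⇒ β = (r² − 1)/(r² + 1) with r = λ'/λ₀.
β = (1.9937 − 1)/(1.9937 + 1) ≈ 0.332.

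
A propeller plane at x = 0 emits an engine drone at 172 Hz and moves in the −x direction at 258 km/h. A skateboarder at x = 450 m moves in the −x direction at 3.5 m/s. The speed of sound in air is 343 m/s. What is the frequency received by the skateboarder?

144 Hz

258 km/h = 71.67 m/s.
The observer lies on the +x side, so the source is heading away from the observer and the observer is heading toward the source.
Both move, so f' = f · (v + v_o)/(v + v_s).
f' = 172 × (343 + 3.5)/(343 + 71.67) = 172 × 346.5/414.67 ≈ 144 Hz.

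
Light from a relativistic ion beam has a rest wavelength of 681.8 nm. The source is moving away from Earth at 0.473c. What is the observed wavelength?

1139.9 nm

Relativistic Doppler for wavelength: λ' = λ₀ · √((1 + β)/(1 − β)).
λ' = 681.8 × √(1.4730/0.5270) = 681.8 × 1.67185 ≈ 1139.9 nm.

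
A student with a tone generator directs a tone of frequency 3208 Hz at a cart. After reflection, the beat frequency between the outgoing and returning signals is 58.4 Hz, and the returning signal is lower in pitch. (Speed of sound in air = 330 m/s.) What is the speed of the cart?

3.0 m/s

Double Doppler shift off a moving reflector: f₂ = f₀ · (v + u)/(v − u) (u > 0 toward emitter).
Returning signal is lower, so f₂ = f₀ − Δf = 3208 − 58.4 = 3149.6 Hz.
Rearranging, u = v · (f₂ − f₀)/(f₂ + f₀) = 330 × -58.4/6357.6 ≈ -3.0 m/s.
So the cart is moving at 3.0 m/s away from the emitter.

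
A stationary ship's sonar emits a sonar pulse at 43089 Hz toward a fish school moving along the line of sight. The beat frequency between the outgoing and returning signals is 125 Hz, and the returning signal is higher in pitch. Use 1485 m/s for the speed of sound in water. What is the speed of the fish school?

2.15 m/s

Double Doppler shift off a moving reflector: f₂ = f₀ · (v + u)/(v − u) (u > 0 toward emitter).
Returning signal is higher, so f₂ = f₀ + Δf = 43089 + 125 = 43214 Hz.
Rearranging, u = v · (f₂ − f₀)/(f₂ + f₀) = 1485 × 125/86303 ≈ 2.15 m/s.
So the fish school is moving at 2.15 m/s toward the emitter.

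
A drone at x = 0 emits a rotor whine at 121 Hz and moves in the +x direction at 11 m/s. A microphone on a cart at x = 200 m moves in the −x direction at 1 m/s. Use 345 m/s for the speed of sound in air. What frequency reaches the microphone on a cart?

125 Hz

The observer lies on the +x side, so the source is heading toward the observer and the observer is heading toward the source.
With source approaching and observer approaching, f' = f · (v + v_o)/(v − v_s).
f' = 121 × (345 + 1)/(345 − 11) = 121 × 346/334 ≈ 125 Hz.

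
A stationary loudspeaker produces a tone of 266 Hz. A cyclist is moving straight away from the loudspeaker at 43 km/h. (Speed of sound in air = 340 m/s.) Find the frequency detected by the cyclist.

257 Hz

43 km/h = 11.94 m/s.
Only the observer moves, away from the source, so f' = f · (v − v_o)/v.
f' = 266 × (340 − 11.94)/340 = 266 × 328.06/340 ≈ 257 Hz.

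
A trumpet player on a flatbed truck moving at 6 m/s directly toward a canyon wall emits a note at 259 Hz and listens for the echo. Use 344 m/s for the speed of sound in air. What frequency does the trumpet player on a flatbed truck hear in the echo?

268 Hz

The canyon wall receives the sound from a moving source: f₁ = f₀ · v/(v − v_e) = 259 × 344/338 ≈ 264 Hz.
On the return leg the trumpet player on a flatbed truck is a moving observer: f₂ = f₁ · (v + v_e)/v = 264 × 350/344 ≈ 268 Hz.
Equivalently f₂ = f₀ · (v + v_e)/(v − v_e).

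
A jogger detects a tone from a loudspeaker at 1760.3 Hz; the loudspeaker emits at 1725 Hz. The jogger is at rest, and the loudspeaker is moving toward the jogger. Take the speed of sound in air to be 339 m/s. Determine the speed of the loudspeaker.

6.8 m/s

f' = f · v/(v − v_s) ⇒ v_s = v · |1 − f/f'|.
v_s = 339 × |1 − 1725/1760.3| = 339 × 0.02005 ≈ 6.8 m/s.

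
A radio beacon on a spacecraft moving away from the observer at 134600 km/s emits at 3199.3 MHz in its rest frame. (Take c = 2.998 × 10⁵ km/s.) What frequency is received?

β = v/c = 134600/299800 = 0.4490.
Relativistic Doppler for frequency: f' = f₀ · √((1 − β)/(1 + β)).
f' = 3199.3 × √(0.5510/1.4490) = 3199.3 × 0.61668 ≈ 1972.9 MHz.

1972.9 MHz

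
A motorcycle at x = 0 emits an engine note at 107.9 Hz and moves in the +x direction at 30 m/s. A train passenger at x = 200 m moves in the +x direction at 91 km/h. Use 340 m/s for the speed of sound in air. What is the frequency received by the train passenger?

91 km/h = 25.28 m/s.
The observer lies on the +x side, so the source is heading toward the observer and the observer is heading away from the source.
With source approaching and observer receding, f' = f · (v − v_o)/(v − v_s).
f' = 107.9 × (340 − 25.28)/(340 − 30) = 107.9 × 314.72/310 ≈ 110 Hz.

110 Hz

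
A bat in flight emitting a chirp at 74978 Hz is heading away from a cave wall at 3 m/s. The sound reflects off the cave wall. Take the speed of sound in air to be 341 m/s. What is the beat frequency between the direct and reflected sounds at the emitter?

The cave wall receives the sound from a moving source: f₁ = f₀ · v/(v + v_e) = 74978 × 341/344 ≈ 74324 Hz.
On the return leg the bat in flight is a moving observer: f₂ = f₁ · (v − v_e)/v = 74324 × 338/341 ≈ 73670 Hz.
Beat against the emitted tone: |f₂ − f₀| = 2v_e·f₀/(v + v_e) = 2 × 3 × 74978/344 ≈ 1308 Hz.

1308 Hz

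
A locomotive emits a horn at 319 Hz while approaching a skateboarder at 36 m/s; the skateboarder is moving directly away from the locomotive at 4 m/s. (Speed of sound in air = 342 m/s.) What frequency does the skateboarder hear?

With source approaching and observer receding, f' = f · (v − v_o)/(v − v_s).
f' = 319 × (342 − 4)/(342 − 36) = 319 × 338/306 ≈ 352 Hz.

352 Hz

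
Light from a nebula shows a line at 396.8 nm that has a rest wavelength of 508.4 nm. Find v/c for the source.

0.243c

λ'/λ₀ = 0.7805 < 1 (blueshift), so the source is approaching.
λ'/λ₀ = √((1 − β)/(1 + β)) for an approaching source ⇒ β = (1 − r²)/(1 + r²) with r = λ'/λ₀.
β = (1 − 0.6092)/(1 + 0.6092) ≈ 0.243.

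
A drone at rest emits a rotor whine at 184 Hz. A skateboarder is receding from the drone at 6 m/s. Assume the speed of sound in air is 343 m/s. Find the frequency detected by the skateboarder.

181 Hz

Moving observer, stationary source: f' = f · (v − v_o)/v.
f' = 184 × (343 − 6)/343 = 184 × 337/343 ≈ 181 Hz.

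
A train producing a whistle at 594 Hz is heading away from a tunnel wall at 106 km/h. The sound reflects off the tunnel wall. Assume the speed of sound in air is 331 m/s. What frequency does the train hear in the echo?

106 km/h = 29.44 m/s.
The tunnel wall receives the sound from a moving source: f₁ = f₀ · v/(v + v_e) = 594 × 331/360.44 ≈ 545 Hz.
On the return leg the train is a moving observer: f₂ = f₁ · (v − v_e)/v = 545 × 301.56/331 ≈ 497 Hz.

497 Hz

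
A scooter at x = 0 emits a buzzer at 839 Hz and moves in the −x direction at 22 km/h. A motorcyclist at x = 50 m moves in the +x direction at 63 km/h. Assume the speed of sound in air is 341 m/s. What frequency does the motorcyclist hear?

22 km/h = 6.111 m/s; 63 km/h = 17.5 m/s.
The observer lies on the +x side, so the source is heading away from the observer and the observer is heading away from the source.
General Doppler shift: f' = f · (v − v_o)/(v + v_s).
f' = 839 × (341 − 17.5)/(341 + 6.111) = 839 × 323.5/347.11 ≈ 782 Hz.

782 Hz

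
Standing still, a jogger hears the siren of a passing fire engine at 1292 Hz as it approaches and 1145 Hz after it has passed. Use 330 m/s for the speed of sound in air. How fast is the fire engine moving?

19.9 m/s

f₁/f₂ = (v + v_s)/(v − v_s), so v_s = v · (f₁ − f₂)/(f₁ + f₂).
v_s = 330 × (1292 − 1145)/(1292 + 1145) = 330 × 147/2437 ≈ 19.9 m/s.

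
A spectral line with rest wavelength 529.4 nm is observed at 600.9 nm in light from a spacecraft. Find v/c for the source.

λ'/λ₀ = 1.1351 > 1 (redshift), so the source is receding.
λ'/λ₀ = √((1 + β)/(1 − β)) for a receding source ⇒ β = (r² − 1)/(r² + 1) with r = λ'/λ₀.
β = (1.2884 − 1)/(1.2884 + 1) ≈ 0.126.

0.126c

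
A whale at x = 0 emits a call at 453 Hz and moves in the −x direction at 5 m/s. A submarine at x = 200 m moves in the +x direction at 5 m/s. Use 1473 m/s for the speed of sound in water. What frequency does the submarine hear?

450 Hz

The observer lies on the +x side, so the source is heading away from the observer and the observer is heading away from the source.
Both move, so f' = f · (v − v_o)/(v + v_s).
f' = 453 × (1473 − 5)/(1473 + 5) = 453 × 1468/1478 ≈ 450 Hz.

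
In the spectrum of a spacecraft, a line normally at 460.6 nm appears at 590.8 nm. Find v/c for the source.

λ'/λ₀ = 1.2827 > 1 (redshift), so the source is receding.
λ'/λ₀ = √((1 + β)/(1 − β)) for a receding source ⇒ β = (r² − 1)/(r² + 1) with r = λ'/λ₀.
β = (1.6453 − 1)/(1.6453 + 1) ≈ 0.244.

0.244c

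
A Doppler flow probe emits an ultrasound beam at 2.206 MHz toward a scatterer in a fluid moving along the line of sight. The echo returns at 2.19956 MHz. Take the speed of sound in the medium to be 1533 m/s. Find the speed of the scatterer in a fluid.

2.24 m/s

Double Doppler shift off a moving reflector: f₂ = f₀ · (v + u)/(v − u) (u > 0 toward emitter).
Rearranging, u = v · (f₂ − f₀)/(f₂ + f₀) = 1533 × -0.00644/4.40556 ≈ -2.24 m/s.
So the scatterer in a fluid is moving at 2.24 m/s away from the emitter.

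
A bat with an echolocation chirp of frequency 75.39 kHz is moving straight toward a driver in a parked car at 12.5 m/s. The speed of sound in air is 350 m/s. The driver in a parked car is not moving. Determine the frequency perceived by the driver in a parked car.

78.2 kHz

Moving source, stationary observer: f' = f · v/(v − v_s) since the source is approaching.
f' = 75.39 × 350/(350 − 12.5) = 75.39 × 350/337.5 ≈ 78.2 kHz.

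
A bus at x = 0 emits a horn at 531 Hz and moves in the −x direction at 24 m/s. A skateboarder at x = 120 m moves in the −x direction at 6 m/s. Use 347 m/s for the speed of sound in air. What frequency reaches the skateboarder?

505 Hz

The observer lies on the +x side, so the source is heading away from the observer and the observer is heading toward the source.
Both move, so f' = f · (v + v_o)/(v + v_s).
f' = 531 × (347 + 6)/(347 + 24) = 531 × 353/371 ≈ 505 Hz.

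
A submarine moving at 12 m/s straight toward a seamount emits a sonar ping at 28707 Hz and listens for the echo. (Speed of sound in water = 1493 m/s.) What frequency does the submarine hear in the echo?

29172 Hz

The seamount receives the sound from a moving source: f₁ = f₀ · v/(v − v_e) = 28707 × 1493/1481 ≈ 28940 Hz.
On the return leg the submarine is a moving observer: f₂ = f₁ · (v + v_e)/v = 28940 × 1505/1493 ≈ 29172 Hz.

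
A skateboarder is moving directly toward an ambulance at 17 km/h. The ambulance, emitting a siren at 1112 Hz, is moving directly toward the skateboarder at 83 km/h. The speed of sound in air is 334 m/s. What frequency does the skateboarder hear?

83 km/h = 23.06 m/s; 17 km/h = 4.722 m/s.
With source approaching and observer approaching, f' = f · (v + v_o)/(v − v_s).
f' = 1112 × (334 + 4.722)/(334 − 23.06) = 1112 × 338.72/310.94 ≈ 1211 Hz.

1211 Hz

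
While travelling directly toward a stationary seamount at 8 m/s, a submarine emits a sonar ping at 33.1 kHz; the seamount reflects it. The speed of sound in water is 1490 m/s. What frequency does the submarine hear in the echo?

The seamount receives the sound from a moving source: f₁ = f₀ · v/(v − v_e) = 33.1 × 1490/1482 ≈ 33.3 kHz.
On the return leg the submarine is a moving observer: f₂ = f₁ · (v + v_e)/v = 33.3 × 1498/1490 ≈ 33.5 kHz.
Equivalently f₂ = f₀ · (v + v_e)/(v − v_e).

33.5 kHz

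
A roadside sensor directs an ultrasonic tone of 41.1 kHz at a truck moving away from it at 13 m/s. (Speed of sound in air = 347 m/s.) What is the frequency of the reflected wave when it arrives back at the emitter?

38.1 kHz

The truck first receives the wave as a moving observer: f₁ = f₀ · (v − u)/v = 41.1 × (347 − 13)/347 ≈ 39.6 kHz.
The reflection then acts as a moving source: f₂ = f₁ · v/(v + u) ≈ 38.1 kHz.
Equivalently f₂ = f₀ · (v − u)/(v + u).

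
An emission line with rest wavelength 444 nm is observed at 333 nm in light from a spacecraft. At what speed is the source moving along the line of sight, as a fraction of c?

0.280

λ'/λ₀ = 0.7500 < 1 (blueshift), so the source is approaching.
λ'/λ₀ = √((1 − β)/(1 + β)) for an approaching source ⇒ β = (1 − r²)/(1 + r²) with r = λ'/λ₀.
β = (1 − 0.5625)/(1 + 0.5625) ≈ 0.280.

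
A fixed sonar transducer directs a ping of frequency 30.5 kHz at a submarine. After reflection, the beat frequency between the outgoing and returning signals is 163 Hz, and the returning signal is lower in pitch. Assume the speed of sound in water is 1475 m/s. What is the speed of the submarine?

Double Doppler shift off a moving reflector: f₂ = f₀ · (v + u)/(v − u) (u > 0 toward emitter).
Returning signal is lower, so f₂ = f₀ − Δf = 30500 − 163 = 30337 Hz.
Rearranging, u = v · (f₂ − f₀)/(f₂ + f₀) = 1475 × -163/60837 ≈ -4.0 m/s.
So the submarine is moving at 4.0 m/s away from the emitter.

4.0 m/s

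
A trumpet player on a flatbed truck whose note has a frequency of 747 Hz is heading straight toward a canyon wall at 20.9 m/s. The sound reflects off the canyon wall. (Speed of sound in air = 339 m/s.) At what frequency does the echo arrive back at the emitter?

The canyon wall receives the sound from a moving source: f₁ = f₀ · v/(v − v_e) = 747 × 339/318.1 ≈ 796 Hz.
On the return leg the trumpet player on a flatbed truck is a moving observer: f₂ = f₁ · (v + v_e)/v = 796 × 359.9/339 ≈ 845 Hz.

845 Hz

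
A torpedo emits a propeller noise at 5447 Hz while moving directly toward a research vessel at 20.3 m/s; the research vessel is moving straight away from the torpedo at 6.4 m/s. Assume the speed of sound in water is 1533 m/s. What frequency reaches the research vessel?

5497 Hz

General Doppler shift: f' = f · (v − v_o)/(v − v_s).
f' = 5447 × (1533 − 6.4)/(1533 − 20.3) = 5447 × 1526.6/1512.7 ≈ 5497 Hz.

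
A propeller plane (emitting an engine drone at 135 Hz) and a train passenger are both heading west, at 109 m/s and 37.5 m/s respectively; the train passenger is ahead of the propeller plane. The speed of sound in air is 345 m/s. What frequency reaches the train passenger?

The train passenger is ahead, so the propeller plane is moving toward it while the train passenger is moving away from the propeller plane.
Both move, so f' = f · (v − v_o)/(v − v_s).
f' = 135 × (345 − 37.5)/(345 − 109) = 135 × 307.5/236 ≈ 176 Hz.

176 Hz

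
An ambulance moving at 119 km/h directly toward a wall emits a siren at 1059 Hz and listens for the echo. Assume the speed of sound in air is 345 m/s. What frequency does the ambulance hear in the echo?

1283 Hz

119 km/h = 33.06 m/s.
The wall receives the sound from a moving source: f₁ = f₀ · v/(v − v_e) = 1059 × 345/311.94 ≈ 1171 Hz.
On the return leg the ambulance is a moving observer: f₂ = f₁ · (v + v_e)/v = 1171 × 378.06/345 ≈ 1283 Hz.
Equivalently f₂ = f₀ · (v + v_e)/(v − v_e).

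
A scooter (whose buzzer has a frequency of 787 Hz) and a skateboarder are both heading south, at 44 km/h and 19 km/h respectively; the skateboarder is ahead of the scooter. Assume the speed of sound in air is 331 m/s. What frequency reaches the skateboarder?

44 km/h = 12.22 m/s; 19 km/h = 5.278 m/s.
The skateboarder is ahead, so the scooter is moving toward it while the skateboarder is moving away from the scooter.
Both move, so f' = f · (v − v_o)/(v − v_s).
f' = 787 × (331 − 5.278)/(331 − 12.22) = 787 × 325.72/318.78 ≈ 804 Hz.

804 Hz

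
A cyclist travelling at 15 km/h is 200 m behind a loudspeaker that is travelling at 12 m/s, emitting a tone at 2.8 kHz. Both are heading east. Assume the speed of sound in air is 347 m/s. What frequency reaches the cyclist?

2.74 kHz

15 km/h = 4.167 m/s.
The cyclist is behind, so the loudspeaker is moving away from it while the cyclist is moving toward the loudspeaker.
Both move, so f' = f · (v + v_o)/(v + v_s).
f' = 2.8 × (347 + 4.167)/(347 + 12) = 2.8 × 351.17/359 ≈ 2.74 kHz.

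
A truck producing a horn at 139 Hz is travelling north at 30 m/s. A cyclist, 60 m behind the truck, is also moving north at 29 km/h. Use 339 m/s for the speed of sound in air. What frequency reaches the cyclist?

131 Hz

29 km/h = 8.056 m/s.
The cyclist is behind, so the truck is moving away from it while the cyclist is moving toward the truck.
General Doppler shift: f' = f · (v + v_o)/(v + v_s).
f' = 139 × (339 + 8.056)/(339 + 30) = 139 × 347.06/369 ≈ 131 Hz.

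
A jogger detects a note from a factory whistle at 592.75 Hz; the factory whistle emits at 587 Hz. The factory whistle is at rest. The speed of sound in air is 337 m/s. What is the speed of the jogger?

f' > f, so the jogger is approaching.
f' = f · (v + v_o)/v ⇒ v_o = v · |f'/f − 1|.
v_o = 337 × |592.75/587 − 1| = 337 × 0.009796 ≈ 3.3 m/s.

3.3 m/s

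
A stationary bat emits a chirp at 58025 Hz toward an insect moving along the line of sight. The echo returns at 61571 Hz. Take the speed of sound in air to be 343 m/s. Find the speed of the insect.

10.2 m/s

Double Doppler shift off a moving reflector: f₂ = f₀ · (v + u)/(v − u) (u > 0 toward emitter).
Rearranging, u = v · (f₂ − f₀)/(f₂ + f₀) = 343 × 3546/119596 ≈ 10.2 m/s.
So the insect is moving at 10.2 m/s toward the emitter.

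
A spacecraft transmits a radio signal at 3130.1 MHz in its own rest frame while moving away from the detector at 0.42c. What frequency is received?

Relativistic Doppler for frequency: f' = f₀ · √((1 − β)/(1 + β)).
f' = 3130.1 × √(0.5800/1.4200) = 3130.1 × 0.63910 ≈ 2000.5 MHz.

2000.5 MHz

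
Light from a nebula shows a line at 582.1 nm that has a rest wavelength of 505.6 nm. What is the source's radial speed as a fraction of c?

0.140c

λ'/λ₀ = 1.1513 > 1 (redshift), so the source is receding.
λ'/λ₀ = √((1 + β)/(1 − β)) for a receding source ⇒ β = (r² − 1)/(r² + 1) with r = λ'/λ₀.
β = (1.3255 − 1)/(1.3255 + 1) ≈ 0.140.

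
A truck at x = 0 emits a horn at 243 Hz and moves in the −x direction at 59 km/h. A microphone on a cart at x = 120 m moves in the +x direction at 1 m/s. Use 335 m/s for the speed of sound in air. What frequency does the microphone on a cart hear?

231 Hz

59 km/h = 16.39 m/s.
The observer lies on the +x side, so the source is heading away from the observer and the observer is heading away from the source.
General Doppler shift: f' = f · (v − v_o)/(v + v_s).
f' = 243 × (335 − 1)/(335 + 16.39) = 243 × 334/351.39 ≈ 231 Hz.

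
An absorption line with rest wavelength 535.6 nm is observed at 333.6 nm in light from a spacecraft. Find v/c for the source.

0.441

λ'/λ₀ = 0.6229 < 1 (blueshift), so the source is approaching.
λ'/λ₀ = √((1 − β)/(1 + β)) for an approaching source ⇒ β = (1 − r²)/(1 + r²) with r = λ'/λ₀.
β = (1 − 0.3879)/(1 + 0.3879) ≈ 0.441.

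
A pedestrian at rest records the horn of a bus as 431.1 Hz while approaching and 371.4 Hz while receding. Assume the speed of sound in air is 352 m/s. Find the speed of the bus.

f₁/f₂ = (v + v_s)/(v − v_s), so v_s = v · (f₁ − f₂)/(f₁ + f₂).
v_s = 352 × (431.1 − 371.4)/(431.1 + 371.4) = 352 × 59.7/802.5 ≈ 26 m/s.

26 m/s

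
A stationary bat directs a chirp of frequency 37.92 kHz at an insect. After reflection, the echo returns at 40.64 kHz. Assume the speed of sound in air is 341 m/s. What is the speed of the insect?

Double Doppler shift off a moving reflector: f₂ = f₀ · (v + u)/(v − u) (u > 0 toward emitter).
Rearranging, u = v · (f₂ − f₀)/(f₂ + f₀) = 341 × 2.72/78.56 ≈ 11.8 m/s.
So the insect is moving at 11.8 m/s toward the emitter.

11.8 m/s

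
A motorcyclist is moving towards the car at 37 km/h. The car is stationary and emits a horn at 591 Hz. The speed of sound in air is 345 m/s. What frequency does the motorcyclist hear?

609 Hz

37 km/h = 10.28 m/s.
Moving observer, stationary source: f' = f · (v + v_o)/v.
f' = 591 × (345 + 10.28)/345 = 591 × 355.28/345 ≈ 609 Hz.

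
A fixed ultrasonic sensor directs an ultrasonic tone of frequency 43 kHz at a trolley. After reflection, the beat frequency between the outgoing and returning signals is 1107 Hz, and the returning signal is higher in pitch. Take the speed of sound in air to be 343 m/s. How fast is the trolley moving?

Double Doppler shift off a moving reflector: f₂ = f₀ · (v + u)/(v − u) (u > 0 toward emitter).
Returning signal is higher, so f₂ = f₀ + Δf = 43000 + 1107 = 44107 Hz.
Rearranging, u = v · (f₂ − f₀)/(f₂ + f₀) = 343 × 1107/87107 ≈ 4.4 m/s.
So the trolley is moving at 4.4 m/s toward the emitter.

4.4 m/s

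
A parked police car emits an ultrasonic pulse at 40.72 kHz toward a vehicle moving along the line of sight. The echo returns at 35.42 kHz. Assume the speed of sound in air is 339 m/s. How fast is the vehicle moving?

23.6 m/s

Double Doppler shift off a moving reflector: f₂ = f₀ · (v + u)/(v − u) (u > 0 toward emitter).
Rearranging, u = v · (f₂ − f₀)/(f₂ + f₀) = 339 × -5.30/76.14 ≈ -23.6 m/s.
So the vehicle is moving at 23.6 m/s away from the emitter.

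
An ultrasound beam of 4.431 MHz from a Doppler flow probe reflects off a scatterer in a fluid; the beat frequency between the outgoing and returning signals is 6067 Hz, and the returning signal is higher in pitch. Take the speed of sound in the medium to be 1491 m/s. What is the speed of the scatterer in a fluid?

1.02 m/s

Double Doppler shift off a moving reflector: f₂ = f₀ · (v + u)/(v − u) (u > 0 toward emitter).
Returning signal is higher, so f₂ = f₀ + Δf = 4431000 + 6067 = 4437067 Hz.
Rearranging, u = v · (f₂ − f₀)/(f₂ + f₀) = 1491 × 6067/8868067 ≈ 1.02 m/s.
So the scatterer in a fluid is moving at 1.02 m/s toward the emitter.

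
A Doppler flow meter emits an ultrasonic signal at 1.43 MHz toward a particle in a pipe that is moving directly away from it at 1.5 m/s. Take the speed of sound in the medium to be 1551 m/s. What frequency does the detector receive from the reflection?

1.4272 MHz

At the particle in a pipe (a moving observer), f₁ = f₀ · (v − u)/v = 1.43 × 1549.5/1551 ≈ 1.4286 MHz.
The reflection then acts as a moving source: f₂ = f₁ · v/(v + u) ≈ 1.4272 MHz.
Equivalently f₂ = f₀ · (v − u)/(v + u).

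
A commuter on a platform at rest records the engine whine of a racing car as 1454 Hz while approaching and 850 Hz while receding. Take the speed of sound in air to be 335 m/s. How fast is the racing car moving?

88 m/s

f₁/f₂ = (v + v_s)/(v − v_s), so v_s = v · (f₁ − f₂)/(f₁ + f₂).
v_s = 335 × (1454 − 850)/(1454 + 850) = 335 × 604/2304 ≈ 88 m/s.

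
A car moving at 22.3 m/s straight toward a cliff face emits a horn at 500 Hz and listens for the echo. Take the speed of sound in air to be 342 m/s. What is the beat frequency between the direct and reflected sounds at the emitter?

70 Hz

The cliff face receives the sound from a moving source: f₁ = f₀ · v/(v − v_e) = 500 × 342/319.7 ≈ 534.9 Hz.
On the return leg the car is a moving observer: f₂ = f₁ · (v + v_e)/v = 534.9 × 364.3/342 ≈ 569.8 Hz.
Equivalently f₂ = f₀ · (v + v_e)/(v − v_e).
Beat against the emitted tone: |f₂ − f₀| = 2v_e·f₀/(v − v_e) = 2 × 22.3 × 500/319.7 ≈ 70 Hz.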